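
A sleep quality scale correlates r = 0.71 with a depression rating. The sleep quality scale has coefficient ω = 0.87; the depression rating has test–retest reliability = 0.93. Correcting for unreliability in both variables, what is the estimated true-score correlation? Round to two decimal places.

r_true = r_obs / √(r_xx · r_yy) = 0.71 / √(0.87 × 0.93) = 0.71 / √0.8091 = 0.71 / 0.8995 ≈ 0.79.

0.79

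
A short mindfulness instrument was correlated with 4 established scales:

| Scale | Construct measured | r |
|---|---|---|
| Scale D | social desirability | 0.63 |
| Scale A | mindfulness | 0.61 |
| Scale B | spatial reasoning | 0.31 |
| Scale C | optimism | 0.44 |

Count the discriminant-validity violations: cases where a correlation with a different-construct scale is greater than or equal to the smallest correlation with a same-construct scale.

Convergent (same construct = mindfulness): Scale A.
Smallest convergent = 0.61. Discriminant values: 0.63, 0.31, 0.44; count ≥ 0.61 → 1.

1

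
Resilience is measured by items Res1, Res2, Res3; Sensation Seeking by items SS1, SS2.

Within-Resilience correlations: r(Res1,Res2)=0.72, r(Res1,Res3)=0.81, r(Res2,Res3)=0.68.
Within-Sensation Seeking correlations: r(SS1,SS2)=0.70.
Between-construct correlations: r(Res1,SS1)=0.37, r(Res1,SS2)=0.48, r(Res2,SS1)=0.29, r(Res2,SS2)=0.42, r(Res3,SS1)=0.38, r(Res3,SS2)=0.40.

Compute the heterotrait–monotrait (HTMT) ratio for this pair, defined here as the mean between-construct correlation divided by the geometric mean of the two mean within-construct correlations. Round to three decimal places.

Between-construct mean = 2.34/6 = 0.3900.
Mean within-Res = 2.21/3 = 0.7367; mean within-SS = 0.70/1 = 0.7000.
Geometric mean = √(0.7367 × 0.7000) = 0.7181.
HTMT = 0.3900 / 0.7181 = 0.543.

0.543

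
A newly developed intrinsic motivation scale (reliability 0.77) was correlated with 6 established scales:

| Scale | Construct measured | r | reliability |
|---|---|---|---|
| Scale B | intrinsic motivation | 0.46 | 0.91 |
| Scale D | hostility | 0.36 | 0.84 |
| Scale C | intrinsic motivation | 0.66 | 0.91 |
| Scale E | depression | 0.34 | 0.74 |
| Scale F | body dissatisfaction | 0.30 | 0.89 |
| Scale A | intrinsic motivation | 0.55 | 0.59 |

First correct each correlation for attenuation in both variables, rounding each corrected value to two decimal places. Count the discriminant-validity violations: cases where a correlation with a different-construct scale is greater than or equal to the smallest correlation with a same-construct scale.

Disattenuated r (r / √(r_scale · r_new)):
  Scale B (conv): 0.46 / √(0.91·0.77) = 0.55
  Scale D (disc): 0.36 / √(0.84·0.77) = 0.45
  Scale C (conv): 0.66 / √(0.91·0.77) = 0.79
  Scale E (disc): 0.34 / √(0.74·0.77) = 0.45
  Scale F (disc): 0.30 / √(0.89·0.77) = 0.36
  Scale A (conv): 0.55 / √(0.59·0.77) = 0.82
Smallest convergent = 0.55. Discriminant values: 0.45, 0.45, 0.36; count ≥ 0.55 → 0.

0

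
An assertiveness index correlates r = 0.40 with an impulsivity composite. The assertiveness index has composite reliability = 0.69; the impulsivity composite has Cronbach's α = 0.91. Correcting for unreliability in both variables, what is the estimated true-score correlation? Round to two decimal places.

r_true = r_obs / √(r_xx · r_yy) = 0.40 / √(0.69 × 0.91) = 0.40 / √0.6279 = 0.40 / 0.7924 ≈ 0.50.

0.50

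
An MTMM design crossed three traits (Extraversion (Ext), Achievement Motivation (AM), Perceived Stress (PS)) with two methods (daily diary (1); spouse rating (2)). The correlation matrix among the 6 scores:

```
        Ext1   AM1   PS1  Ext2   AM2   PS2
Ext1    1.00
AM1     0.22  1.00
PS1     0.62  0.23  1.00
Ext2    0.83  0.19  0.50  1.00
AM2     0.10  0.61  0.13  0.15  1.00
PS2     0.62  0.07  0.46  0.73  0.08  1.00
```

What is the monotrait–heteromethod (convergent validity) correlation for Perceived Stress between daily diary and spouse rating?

Same trait (PS), different methods: r(PS1, PS2) = 0.46.

0.46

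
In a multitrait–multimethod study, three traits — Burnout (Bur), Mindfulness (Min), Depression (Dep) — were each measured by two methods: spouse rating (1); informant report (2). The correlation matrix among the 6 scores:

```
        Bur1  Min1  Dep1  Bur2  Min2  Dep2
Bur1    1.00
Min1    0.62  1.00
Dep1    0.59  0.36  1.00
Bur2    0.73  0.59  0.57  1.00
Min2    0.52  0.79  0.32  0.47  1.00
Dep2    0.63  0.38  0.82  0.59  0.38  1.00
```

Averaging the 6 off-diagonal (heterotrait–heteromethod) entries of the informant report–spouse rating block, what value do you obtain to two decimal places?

0.50

HTHM values (method 2 × method 1): 0.59, 0.57, 0.52, 0.32, 0.63, 0.38; mean = 3.01/6 = 0.50.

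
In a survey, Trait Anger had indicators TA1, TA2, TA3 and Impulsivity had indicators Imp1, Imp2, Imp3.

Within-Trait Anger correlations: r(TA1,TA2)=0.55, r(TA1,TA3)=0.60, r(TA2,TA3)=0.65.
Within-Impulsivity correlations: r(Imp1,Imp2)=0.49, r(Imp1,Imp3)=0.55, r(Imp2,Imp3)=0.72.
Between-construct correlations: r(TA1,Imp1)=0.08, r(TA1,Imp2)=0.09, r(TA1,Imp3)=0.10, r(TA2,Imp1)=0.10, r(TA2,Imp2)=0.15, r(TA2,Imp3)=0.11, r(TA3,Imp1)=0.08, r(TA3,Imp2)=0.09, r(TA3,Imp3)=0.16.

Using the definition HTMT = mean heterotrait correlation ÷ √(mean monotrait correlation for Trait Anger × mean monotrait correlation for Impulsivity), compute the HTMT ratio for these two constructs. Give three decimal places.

Mean heterotrait r = 0.96/9 = 0.1067.
Mean within-TA = 1.80/3 = 0.6000; mean within-Imp = 1.76/3 = 0.5867.
Geometric mean = √(0.6000 × 0.5867) = 0.5933.
HTMT = 0.1067 / 0.5933 = 0.180.

0.180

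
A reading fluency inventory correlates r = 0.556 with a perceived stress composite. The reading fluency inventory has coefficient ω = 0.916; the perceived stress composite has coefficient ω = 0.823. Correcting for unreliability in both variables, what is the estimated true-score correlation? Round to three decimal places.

r_true = r_obs / √(r_xx · r_yy) = 0.556 / √(0.916 × 0.823) = 0.556 / √0.753868 = 0.556 / 0.8683 ≈ 0.640.

0.640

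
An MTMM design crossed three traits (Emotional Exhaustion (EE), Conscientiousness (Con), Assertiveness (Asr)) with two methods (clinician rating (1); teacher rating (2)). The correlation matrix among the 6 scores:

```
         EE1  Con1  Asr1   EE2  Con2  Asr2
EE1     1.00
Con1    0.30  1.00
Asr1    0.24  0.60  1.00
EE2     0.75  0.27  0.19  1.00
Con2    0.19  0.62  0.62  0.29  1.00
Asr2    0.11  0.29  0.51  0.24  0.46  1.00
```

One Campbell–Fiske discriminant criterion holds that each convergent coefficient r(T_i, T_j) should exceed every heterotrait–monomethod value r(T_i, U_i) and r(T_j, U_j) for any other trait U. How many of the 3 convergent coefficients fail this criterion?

Each convergent coefficient versus the relevant comparison correlations:
EE (methods 1·2): 0.75 vs {0.30, 0.29, 0.24, 0.24} → pass.
Con (methods 1·2): 0.62 vs {0.30, 0.29, 0.60, 0.46} → pass.
Asr (methods 1·2): 0.51 vs {0.24, 0.24, 0.60, 0.46} → fail.
1 of 3 fail.

1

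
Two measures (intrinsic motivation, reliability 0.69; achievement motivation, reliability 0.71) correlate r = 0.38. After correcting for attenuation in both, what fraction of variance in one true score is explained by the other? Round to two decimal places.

Disattenuated r = 0.38 / √(0.69 × 0.71) = 0.38 / 0.6999 = 0.5429.
Shared true-score variance = 0.5429² = 0.2947 ≈ 0.29.

0.29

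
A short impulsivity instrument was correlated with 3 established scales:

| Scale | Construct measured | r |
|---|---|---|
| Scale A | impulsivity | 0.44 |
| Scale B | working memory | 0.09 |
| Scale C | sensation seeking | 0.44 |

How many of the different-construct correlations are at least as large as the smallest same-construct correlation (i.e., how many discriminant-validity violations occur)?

Convergent (same construct = impulsivity): Scale A.
Smallest convergent = 0.44. Discriminant values: 0.09, 0.44; count ≥ 0.44 → 1.

1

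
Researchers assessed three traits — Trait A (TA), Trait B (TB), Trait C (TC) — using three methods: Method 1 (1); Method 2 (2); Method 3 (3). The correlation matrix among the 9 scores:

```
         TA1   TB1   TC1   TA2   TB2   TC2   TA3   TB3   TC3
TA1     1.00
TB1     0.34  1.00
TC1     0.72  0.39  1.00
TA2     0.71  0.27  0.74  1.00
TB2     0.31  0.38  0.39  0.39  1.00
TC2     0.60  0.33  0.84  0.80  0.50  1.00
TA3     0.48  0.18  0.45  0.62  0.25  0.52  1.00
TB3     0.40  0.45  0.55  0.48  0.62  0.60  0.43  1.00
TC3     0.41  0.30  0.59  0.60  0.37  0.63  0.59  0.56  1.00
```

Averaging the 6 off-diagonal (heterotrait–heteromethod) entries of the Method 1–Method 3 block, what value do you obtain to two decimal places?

0.38

HTHM values (method 1 × method 3): 0.40, 0.41, 0.18, 0.30, 0.45, 0.55; mean = 2.29/6 = 0.38.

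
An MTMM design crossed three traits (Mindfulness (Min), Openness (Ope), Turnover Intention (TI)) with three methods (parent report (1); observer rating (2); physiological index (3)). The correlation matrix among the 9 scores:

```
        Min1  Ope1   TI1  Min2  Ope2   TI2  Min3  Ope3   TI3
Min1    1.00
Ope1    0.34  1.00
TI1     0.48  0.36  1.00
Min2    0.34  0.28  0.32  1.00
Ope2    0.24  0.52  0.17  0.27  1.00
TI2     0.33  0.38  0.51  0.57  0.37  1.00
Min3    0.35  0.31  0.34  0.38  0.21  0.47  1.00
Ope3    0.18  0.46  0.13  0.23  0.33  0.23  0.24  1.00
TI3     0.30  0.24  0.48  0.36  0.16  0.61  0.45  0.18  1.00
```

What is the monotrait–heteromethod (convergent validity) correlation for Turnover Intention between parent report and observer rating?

Same trait (TI), different methods: r(TI1, TI2) = 0.51.

0.51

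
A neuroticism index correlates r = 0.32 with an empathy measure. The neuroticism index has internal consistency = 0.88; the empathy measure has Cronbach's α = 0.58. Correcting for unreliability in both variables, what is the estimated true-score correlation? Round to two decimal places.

0.45

r_true = r_obs / √(r_xx · r_yy) = 0.32 / √(0.88 × 0.58) = 0.32 / √0.5104 = 0.32 / 0.7144 ≈ 0.45.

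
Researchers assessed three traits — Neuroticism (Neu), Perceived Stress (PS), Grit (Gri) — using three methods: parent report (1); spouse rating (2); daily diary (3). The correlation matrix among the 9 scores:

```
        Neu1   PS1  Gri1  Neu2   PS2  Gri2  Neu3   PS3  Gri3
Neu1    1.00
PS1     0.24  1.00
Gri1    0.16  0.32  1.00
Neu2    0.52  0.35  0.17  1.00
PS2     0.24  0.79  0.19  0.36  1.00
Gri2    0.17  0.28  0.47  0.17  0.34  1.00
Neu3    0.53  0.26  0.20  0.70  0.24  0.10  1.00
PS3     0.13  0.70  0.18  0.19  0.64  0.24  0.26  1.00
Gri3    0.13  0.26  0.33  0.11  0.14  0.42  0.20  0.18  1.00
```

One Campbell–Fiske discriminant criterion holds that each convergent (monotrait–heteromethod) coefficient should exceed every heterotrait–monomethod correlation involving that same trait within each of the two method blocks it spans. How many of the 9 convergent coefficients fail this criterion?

Each convergent coefficient versus the relevant comparison correlations:
Neu (methods 1·2): 0.52 vs {0.24, 0.36, 0.16, 0.17} → pass.
Neu (methods 1·3): 0.53 vs {0.24, 0.26, 0.16, 0.20} → pass.
Neu (methods 2·3): 0.70 vs {0.36, 0.26, 0.17, 0.20} → pass.
PS (methods 1·2): 0.79 vs {0.24, 0.36, 0.32, 0.34} → pass.
PS (methods 1·3): 0.70 vs {0.24, 0.26, 0.32, 0.18} → pass.
PS (methods 2·3): 0.64 vs {0.36, 0.26, 0.34, 0.18} → pass.
Gri (methods 1·2): 0.47 vs {0.16, 0.17, 0.32, 0.34} → pass.
Gri (methods 1·3): 0.33 vs {0.16, 0.20, 0.32, 0.18} → pass.
Gri (methods 2·3): 0.42 vs {0.17, 0.20, 0.34, 0.18} → pass.
0 of 9 fail.

0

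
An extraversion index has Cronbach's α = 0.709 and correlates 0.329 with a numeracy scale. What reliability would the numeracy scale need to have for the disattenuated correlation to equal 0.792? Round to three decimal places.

0.243

r_true = r_obs / √(r_xx · r_yy) ⇒ 0.792 = 0.329 / √(0.709 · r_yy).
√(0.709 · r_yy) = 0.329 / 0.792 = 0.4154; 0.709 · r_yy = 0.1726; r_yy = 0.1726 / 0.709 ≈ 0.243.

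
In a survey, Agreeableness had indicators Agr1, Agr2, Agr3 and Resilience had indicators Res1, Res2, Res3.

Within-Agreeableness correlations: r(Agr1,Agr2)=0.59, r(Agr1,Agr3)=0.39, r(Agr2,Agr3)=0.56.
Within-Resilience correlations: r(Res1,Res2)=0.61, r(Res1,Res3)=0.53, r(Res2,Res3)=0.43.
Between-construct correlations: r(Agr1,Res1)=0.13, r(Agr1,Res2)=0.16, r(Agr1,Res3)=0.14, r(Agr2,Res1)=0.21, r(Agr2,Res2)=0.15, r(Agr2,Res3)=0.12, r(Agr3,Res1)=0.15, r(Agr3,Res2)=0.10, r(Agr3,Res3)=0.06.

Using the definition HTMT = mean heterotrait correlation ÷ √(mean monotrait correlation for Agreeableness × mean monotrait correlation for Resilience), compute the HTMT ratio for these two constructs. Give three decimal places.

Mean between = 1.22/9 = 0.1356.
Mean within-Agr = 1.54/3 = 0.5133; mean within-Res = 1.57/3 = 0.5233.
Geometric mean = √(0.5133 × 0.5233) = 0.5183.
HTMT = 0.1356 / 0.5183 = 0.262.

0.262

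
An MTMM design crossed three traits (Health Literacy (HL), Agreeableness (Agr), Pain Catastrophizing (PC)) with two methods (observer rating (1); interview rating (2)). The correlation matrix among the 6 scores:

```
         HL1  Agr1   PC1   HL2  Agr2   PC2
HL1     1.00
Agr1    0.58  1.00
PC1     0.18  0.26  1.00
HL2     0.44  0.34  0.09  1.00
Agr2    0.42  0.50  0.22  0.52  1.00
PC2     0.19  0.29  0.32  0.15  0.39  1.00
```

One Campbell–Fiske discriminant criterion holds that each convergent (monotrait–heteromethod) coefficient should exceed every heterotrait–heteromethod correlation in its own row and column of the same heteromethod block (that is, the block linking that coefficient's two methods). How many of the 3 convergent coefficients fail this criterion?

Convergent coefficients and their comparison sets:
HL (methods 1·2): 0.44 vs {0.42, 0.34, 0.19, 0.09} → pass.
Agr (methods 1·2): 0.50 vs {0.34, 0.42, 0.29, 0.22} → pass.
PC (methods 1·2): 0.32 vs {0.09, 0.19, 0.22, 0.29} → pass.
0 of 3 fail.

0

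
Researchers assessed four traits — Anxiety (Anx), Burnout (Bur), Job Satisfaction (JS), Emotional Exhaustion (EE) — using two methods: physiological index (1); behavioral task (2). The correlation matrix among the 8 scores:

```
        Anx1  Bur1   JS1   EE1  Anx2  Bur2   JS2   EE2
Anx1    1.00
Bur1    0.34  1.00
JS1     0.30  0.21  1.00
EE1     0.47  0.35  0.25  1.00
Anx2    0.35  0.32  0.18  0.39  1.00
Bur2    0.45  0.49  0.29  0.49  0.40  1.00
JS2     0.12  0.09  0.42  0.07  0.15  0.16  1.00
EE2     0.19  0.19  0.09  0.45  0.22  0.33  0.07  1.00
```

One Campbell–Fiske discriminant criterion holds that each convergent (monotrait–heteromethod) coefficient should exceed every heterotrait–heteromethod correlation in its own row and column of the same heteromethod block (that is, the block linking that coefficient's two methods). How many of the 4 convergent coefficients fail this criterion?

3

Each convergent coefficient versus the relevant comparison correlations:
Anx (methods 1·2): 0.35 vs {0.45, 0.32, 0.12, 0.18, 0.19, 0.39} → fail.
Bur (methods 1·2): 0.49 vs {0.32, 0.45, 0.09, 0.29, 0.19, 0.49} → fail.
JS (methods 1·2): 0.42 vs {0.18, 0.12, 0.29, 0.09, 0.09, 0.07} → pass.
EE (methods 1·2): 0.45 vs {0.39, 0.19, 0.49, 0.19, 0.07, 0.09} → fail.
3 of 4 fail.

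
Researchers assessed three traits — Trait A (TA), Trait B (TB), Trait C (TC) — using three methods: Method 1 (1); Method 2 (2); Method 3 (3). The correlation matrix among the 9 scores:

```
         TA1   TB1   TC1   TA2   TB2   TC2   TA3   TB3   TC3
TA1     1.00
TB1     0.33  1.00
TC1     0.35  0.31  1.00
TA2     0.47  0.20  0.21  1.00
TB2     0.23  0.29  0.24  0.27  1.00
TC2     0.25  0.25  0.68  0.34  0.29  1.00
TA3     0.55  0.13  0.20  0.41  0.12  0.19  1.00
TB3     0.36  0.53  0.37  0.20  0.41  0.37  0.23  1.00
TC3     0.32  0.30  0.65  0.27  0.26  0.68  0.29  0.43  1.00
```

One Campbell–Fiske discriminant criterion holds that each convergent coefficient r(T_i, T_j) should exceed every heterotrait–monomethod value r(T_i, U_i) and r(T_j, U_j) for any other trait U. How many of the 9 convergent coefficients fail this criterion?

Checking each validity diagonal entry against its comparison values:
TA (methods 1·2): 0.47 vs {0.33, 0.27, 0.35, 0.34} → pass.
TA (methods 1·3): 0.55 vs {0.33, 0.23, 0.35, 0.29} → pass.
TA (methods 2·3): 0.41 vs {0.27, 0.23, 0.34, 0.29} → pass.
TB (methods 1·2): 0.29 vs {0.33, 0.27, 0.31, 0.29} → fail.
TB (methods 1·3): 0.53 vs {0.33, 0.23, 0.31, 0.43} → pass.
TB (methods 2·3): 0.41 vs {0.27, 0.23, 0.29, 0.43} → fail.
TC (methods 1·2): 0.68 vs {0.35, 0.34, 0.31, 0.29} → pass.
TC (methods 1·3): 0.65 vs {0.35, 0.29, 0.31, 0.43} → pass.
TC (methods 2·3): 0.68 vs {0.34, 0.29, 0.29, 0.43} → pass.
2 of 9 fail.

2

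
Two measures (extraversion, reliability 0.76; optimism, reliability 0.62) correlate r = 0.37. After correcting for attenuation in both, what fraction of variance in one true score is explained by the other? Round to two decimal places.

Disattenuated r = 0.37 / √(0.76 × 0.62) = 0.37 / 0.6864 = 0.5390.
Shared true-score variance = 0.5390² = 0.2905 ≈ 0.29.

0.29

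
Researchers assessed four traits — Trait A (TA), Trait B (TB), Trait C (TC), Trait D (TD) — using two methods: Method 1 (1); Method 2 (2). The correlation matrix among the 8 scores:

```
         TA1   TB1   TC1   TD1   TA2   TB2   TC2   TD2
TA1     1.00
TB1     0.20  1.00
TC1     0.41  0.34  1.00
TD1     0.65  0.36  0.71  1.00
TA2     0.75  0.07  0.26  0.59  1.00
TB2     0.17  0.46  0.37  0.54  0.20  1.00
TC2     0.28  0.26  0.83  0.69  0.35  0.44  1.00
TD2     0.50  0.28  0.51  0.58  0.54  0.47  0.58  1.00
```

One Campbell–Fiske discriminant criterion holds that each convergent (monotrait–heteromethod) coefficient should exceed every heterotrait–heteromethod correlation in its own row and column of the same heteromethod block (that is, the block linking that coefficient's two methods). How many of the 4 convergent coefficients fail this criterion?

Each convergent coefficient versus the relevant comparison correlations:
TA (methods 1·2): 0.75 vs {0.17, 0.07, 0.28, 0.26, 0.50, 0.59} → pass.
TB (methods 1·2): 0.46 vs {0.07, 0.17, 0.26, 0.37, 0.28, 0.54} → fail.
TC (methods 1·2): 0.83 vs {0.26, 0.28, 0.37, 0.26, 0.51, 0.69} → pass.
TD (methods 1·2): 0.58 vs {0.59, 0.50, 0.54, 0.28, 0.69, 0.51} → fail.
2 of 4 fail.

2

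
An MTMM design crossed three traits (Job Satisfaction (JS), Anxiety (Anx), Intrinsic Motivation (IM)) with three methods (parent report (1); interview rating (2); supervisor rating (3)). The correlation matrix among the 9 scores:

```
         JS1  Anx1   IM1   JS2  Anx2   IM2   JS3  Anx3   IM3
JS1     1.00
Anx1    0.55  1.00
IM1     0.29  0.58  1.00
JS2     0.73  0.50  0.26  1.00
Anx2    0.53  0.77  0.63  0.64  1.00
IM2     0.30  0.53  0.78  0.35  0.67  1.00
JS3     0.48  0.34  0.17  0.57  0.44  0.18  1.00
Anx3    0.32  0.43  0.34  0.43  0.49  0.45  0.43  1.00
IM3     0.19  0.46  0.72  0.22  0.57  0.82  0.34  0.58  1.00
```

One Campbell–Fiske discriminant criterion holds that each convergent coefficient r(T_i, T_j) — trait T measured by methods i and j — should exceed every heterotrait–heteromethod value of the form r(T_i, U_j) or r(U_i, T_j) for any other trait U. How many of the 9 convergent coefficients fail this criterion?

Each convergent coefficient versus the relevant comparison correlations:
JS (methods 1·2): 0.73 vs {0.53, 0.50, 0.30, 0.26} → pass.
JS (methods 1·3): 0.48 vs {0.32, 0.34, 0.19, 0.17} → pass.
JS (methods 2·3): 0.57 vs {0.43, 0.44, 0.22, 0.18} → pass.
Anx (methods 1·2): 0.77 vs {0.50, 0.53, 0.53, 0.63} → pass.
Anx (methods 1·3): 0.43 vs {0.34, 0.32, 0.46, 0.34} → fail.
Anx (methods 2·3): 0.49 vs {0.44, 0.43, 0.57, 0.45} → fail.
IM (methods 1·2): 0.78 vs {0.26, 0.30, 0.63, 0.53} → pass.
IM (methods 1·3): 0.72 vs {0.17, 0.19, 0.34, 0.46} → pass.
IM (methods 2·3): 0.82 vs {0.18, 0.22, 0.45, 0.57} → pass.
2 of 9 fail.

2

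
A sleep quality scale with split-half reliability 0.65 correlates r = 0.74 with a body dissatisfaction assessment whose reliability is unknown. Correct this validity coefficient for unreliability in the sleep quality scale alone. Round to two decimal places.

0.92

Single correction: r_c = r_obs / √r_xx = 0.74 / √0.65 = 0.74 / 0.8062 ≈ 0.92.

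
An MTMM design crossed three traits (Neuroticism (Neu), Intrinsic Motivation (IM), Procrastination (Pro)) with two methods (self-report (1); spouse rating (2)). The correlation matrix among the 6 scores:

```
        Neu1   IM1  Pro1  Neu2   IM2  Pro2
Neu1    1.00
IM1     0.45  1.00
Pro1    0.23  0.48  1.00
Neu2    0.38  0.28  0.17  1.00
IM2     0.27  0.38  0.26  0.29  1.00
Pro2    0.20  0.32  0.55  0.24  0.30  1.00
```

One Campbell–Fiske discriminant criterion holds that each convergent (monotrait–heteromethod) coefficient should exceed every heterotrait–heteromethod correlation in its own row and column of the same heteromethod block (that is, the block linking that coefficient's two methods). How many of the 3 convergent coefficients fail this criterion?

Checking each validity diagonal entry against its comparison values:
Neu (methods 1·2): 0.38 vs {0.27, 0.28, 0.20, 0.17} → pass.
IM (methods 1·2): 0.38 vs {0.28, 0.27, 0.32, 0.26} → pass.
Pro (methods 1·2): 0.55 vs {0.17, 0.20, 0.26, 0.32} → pass.
0 of 3 fail.

0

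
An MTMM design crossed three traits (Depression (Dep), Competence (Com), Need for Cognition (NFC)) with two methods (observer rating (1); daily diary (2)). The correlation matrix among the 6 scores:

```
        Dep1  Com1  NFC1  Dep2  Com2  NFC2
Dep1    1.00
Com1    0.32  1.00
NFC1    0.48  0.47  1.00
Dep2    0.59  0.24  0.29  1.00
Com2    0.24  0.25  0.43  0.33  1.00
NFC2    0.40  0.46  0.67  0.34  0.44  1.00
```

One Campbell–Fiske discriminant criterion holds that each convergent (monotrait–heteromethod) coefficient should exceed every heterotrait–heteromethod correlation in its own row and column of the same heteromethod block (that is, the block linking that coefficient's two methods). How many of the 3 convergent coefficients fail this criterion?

1

Convergent coefficients and their comparison sets:
Dep (methods 1·2): 0.59 vs {0.24, 0.24, 0.40, 0.29} → pass.
Com (methods 1·2): 0.25 vs {0.24, 0.24, 0.46, 0.43} → fail.
NFC (methods 1·2): 0.67 vs {0.29, 0.40, 0.43, 0.46} → pass.
1 of 3 fail.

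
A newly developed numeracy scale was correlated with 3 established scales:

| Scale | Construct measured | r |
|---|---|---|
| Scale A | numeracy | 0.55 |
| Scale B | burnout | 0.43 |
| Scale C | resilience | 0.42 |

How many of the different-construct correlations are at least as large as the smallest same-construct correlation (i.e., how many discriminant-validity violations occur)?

0

Convergent (same construct = numeracy): Scale A.
Smallest convergent = 0.55. Discriminant values: 0.43, 0.42; count ≥ 0.55 → 0.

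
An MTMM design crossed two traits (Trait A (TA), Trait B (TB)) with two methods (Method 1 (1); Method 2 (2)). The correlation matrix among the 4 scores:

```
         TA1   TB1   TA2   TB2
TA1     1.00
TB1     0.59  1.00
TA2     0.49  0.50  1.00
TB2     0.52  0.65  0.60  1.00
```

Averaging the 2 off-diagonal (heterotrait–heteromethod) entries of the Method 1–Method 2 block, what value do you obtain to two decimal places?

0.51

HTHM values (method 1 × method 2): 0.52, 0.50; mean = 1.02/2 = 0.51.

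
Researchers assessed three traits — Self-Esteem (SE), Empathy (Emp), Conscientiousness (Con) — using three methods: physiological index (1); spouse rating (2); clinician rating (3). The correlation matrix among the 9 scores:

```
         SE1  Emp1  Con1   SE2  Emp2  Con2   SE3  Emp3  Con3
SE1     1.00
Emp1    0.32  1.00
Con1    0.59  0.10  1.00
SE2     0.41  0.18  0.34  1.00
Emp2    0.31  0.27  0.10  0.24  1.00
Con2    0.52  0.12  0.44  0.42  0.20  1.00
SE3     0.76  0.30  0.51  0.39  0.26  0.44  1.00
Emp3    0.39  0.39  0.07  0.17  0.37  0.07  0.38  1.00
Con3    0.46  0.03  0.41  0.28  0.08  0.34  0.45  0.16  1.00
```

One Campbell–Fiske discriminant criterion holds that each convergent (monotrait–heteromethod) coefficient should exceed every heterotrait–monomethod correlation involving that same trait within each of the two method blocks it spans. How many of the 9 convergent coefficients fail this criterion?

Checking each validity diagonal entry against its comparison values:
SE (methods 1·2): 0.41 vs {0.32, 0.24, 0.59, 0.42} → fail.
SE (methods 1·3): 0.76 vs {0.32, 0.38, 0.59, 0.45} → pass.
SE (methods 2·3): 0.39 vs {0.24, 0.38, 0.42, 0.45} → fail.
Emp (methods 1·2): 0.27 vs {0.32, 0.24, 0.10, 0.20} → fail.
Emp (methods 1·3): 0.39 vs {0.32, 0.38, 0.10, 0.16} → pass.
Emp (methods 2·3): 0.37 vs {0.24, 0.38, 0.20, 0.16} → fail.
Con (methods 1·2): 0.44 vs {0.59, 0.42, 0.10, 0.20} → fail.
Con (methods 1·3): 0.41 vs {0.59, 0.45, 0.10, 0.16} → fail.
Con (methods 2·3): 0.34 vs {0.42, 0.45, 0.20, 0.16} → fail.
7 of 9 fail.

7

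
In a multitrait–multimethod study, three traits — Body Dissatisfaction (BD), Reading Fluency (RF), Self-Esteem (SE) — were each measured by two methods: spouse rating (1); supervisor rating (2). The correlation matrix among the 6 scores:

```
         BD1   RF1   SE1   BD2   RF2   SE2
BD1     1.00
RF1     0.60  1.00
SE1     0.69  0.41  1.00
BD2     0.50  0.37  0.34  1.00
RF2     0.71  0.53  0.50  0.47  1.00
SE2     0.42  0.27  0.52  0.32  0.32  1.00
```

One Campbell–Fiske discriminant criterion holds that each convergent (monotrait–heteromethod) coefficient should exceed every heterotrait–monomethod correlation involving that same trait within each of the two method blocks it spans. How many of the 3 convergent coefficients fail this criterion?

3

Checking each validity diagonal entry against its comparison values:
BD (methods 1·2): 0.50 vs {0.60, 0.47, 0.69, 0.32} → fail.
RF (methods 1·2): 0.53 vs {0.60, 0.47, 0.41, 0.32} → fail.
SE (methods 1·2): 0.52 vs {0.69, 0.32, 0.41, 0.32} → fail.
3 of 3 fail.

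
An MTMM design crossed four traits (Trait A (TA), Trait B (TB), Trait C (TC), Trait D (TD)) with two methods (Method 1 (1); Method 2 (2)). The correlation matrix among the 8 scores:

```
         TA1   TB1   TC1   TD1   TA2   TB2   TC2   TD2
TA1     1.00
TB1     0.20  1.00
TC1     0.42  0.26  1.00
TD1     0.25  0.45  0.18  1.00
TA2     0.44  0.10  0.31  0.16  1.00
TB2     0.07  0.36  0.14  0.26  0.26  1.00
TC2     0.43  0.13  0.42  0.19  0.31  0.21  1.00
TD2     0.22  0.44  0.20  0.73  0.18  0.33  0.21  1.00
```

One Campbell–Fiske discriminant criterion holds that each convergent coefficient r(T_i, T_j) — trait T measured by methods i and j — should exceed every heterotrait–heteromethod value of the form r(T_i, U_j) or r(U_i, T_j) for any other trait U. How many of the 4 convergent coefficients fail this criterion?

2

Each convergent coefficient versus the relevant comparison correlations:
TA (methods 1·2): 0.44 vs {0.07, 0.10, 0.43, 0.31, 0.22, 0.16} → pass.
TB (methods 1·2): 0.36 vs {0.10, 0.07, 0.13, 0.14, 0.44, 0.26} → fail.
TC (methods 1·2): 0.42 vs {0.31, 0.43, 0.14, 0.13, 0.20, 0.19} → fail.
TD (methods 1·2): 0.73 vs {0.16, 0.22, 0.26, 0.44, 0.19, 0.20} → pass.
2 of 4 fail.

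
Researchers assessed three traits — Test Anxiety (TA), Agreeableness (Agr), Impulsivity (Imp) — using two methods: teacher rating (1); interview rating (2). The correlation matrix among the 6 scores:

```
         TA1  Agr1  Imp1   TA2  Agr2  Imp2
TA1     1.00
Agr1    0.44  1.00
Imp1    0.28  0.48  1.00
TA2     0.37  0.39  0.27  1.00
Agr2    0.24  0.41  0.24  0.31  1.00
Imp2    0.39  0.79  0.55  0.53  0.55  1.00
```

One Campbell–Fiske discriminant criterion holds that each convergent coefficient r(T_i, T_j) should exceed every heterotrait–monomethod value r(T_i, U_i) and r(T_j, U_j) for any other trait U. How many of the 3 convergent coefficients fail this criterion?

3

Checking each validity diagonal entry against its comparison values:
TA (methods 1·2): 0.37 vs {0.44, 0.31, 0.28, 0.53} → fail.
Agr (methods 1·2): 0.41 vs {0.44, 0.31, 0.48, 0.55} → fail.
Imp (methods 1·2): 0.55 vs {0.28, 0.53, 0.48, 0.55} → fail.
3 of 3 fail.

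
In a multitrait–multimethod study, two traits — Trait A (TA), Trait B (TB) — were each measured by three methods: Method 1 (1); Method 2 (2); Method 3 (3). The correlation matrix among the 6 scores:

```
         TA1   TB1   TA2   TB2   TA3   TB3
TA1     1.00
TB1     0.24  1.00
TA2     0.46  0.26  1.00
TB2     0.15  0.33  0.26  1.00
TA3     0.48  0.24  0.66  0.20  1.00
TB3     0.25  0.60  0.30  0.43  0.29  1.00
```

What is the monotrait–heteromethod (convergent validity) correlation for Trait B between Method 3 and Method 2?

Same trait (TB), different methods: r(TB3, TB2) = 0.43.

0.43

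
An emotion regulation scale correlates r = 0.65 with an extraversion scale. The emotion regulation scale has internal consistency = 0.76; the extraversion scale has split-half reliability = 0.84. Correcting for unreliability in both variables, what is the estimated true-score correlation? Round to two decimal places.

0.81

r_true = r_obs / √(r_xx · r_yy) = 0.65 / √(0.76 × 0.84) = 0.65 / √0.6384 = 0.65 / 0.7990 ≈ 0.81.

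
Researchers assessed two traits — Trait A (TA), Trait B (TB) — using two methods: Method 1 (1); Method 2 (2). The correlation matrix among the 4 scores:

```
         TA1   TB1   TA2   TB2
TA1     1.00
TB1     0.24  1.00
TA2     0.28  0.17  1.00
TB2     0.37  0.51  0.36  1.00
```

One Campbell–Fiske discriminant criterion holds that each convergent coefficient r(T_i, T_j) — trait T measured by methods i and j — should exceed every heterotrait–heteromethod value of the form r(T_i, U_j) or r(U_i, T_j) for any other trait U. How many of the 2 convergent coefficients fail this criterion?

1

Each convergent coefficient versus the relevant comparison correlations:
TA (methods 1·2): 0.28 vs {0.37, 0.17} → fail.
TB (methods 1·2): 0.51 vs {0.17, 0.37} → pass.
1 of 2 fail.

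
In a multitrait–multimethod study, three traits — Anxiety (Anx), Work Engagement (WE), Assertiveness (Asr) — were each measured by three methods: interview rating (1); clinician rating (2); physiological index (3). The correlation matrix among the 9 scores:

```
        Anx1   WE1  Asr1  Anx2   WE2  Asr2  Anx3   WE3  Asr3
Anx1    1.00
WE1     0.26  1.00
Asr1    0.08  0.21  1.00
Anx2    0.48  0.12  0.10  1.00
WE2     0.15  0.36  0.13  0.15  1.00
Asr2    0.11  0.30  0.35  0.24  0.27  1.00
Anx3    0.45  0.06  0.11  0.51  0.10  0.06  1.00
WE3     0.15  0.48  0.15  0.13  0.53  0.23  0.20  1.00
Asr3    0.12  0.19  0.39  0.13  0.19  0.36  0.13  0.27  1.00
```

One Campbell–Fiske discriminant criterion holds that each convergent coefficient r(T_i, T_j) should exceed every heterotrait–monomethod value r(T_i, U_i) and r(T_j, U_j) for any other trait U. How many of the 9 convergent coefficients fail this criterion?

0

Each convergent coefficient versus the relevant comparison correlations:
Anx (methods 1·2): 0.48 vs {0.26, 0.15, 0.08, 0.24} → pass.
Anx (methods 1·3): 0.45 vs {0.26, 0.20, 0.08, 0.13} → pass.
Anx (methods 2·3): 0.51 vs {0.15, 0.20, 0.24, 0.13} → pass.
WE (methods 1·2): 0.36 vs {0.26, 0.15, 0.21, 0.27} → pass.
WE (methods 1·3): 0.48 vs {0.26, 0.20, 0.21, 0.27} → pass.
WE (methods 2·3): 0.53 vs {0.15, 0.20, 0.27, 0.27} → pass.
Asr (methods 1·2): 0.35 vs {0.08, 0.24, 0.21, 0.27} → pass.
Asr (methods 1·3): 0.39 vs {0.08, 0.13, 0.21, 0.27} → pass.
Asr (methods 2·3): 0.36 vs {0.24, 0.13, 0.27, 0.27} → pass.
0 of 9 fail.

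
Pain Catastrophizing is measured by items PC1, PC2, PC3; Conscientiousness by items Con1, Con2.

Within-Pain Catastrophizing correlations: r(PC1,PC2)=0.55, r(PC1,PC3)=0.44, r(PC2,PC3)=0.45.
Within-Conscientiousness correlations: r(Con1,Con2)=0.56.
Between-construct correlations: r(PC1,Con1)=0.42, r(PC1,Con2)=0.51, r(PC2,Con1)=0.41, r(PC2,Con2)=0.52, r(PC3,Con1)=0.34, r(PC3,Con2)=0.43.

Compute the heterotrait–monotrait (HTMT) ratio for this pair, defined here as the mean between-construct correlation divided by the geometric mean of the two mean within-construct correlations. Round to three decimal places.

Between-construct mean = 2.63/6 = 0.4383.
Mean within-PC = 1.44/3 = 0.4800; mean within-Con = 0.56/1 = 0.5600.
Geometric mean = √(0.4800 × 0.5600) = 0.5185.
HTMT = 0.4383 / 0.5185 = 0.845.

0.845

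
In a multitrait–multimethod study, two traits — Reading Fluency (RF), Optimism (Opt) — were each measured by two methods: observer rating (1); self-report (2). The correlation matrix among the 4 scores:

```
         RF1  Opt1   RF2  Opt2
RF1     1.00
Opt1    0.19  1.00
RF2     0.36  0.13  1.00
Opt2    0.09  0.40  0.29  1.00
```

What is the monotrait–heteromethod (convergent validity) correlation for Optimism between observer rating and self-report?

Same trait (Opt), different methods: r(Opt1, Opt2) = 0.40.

0.40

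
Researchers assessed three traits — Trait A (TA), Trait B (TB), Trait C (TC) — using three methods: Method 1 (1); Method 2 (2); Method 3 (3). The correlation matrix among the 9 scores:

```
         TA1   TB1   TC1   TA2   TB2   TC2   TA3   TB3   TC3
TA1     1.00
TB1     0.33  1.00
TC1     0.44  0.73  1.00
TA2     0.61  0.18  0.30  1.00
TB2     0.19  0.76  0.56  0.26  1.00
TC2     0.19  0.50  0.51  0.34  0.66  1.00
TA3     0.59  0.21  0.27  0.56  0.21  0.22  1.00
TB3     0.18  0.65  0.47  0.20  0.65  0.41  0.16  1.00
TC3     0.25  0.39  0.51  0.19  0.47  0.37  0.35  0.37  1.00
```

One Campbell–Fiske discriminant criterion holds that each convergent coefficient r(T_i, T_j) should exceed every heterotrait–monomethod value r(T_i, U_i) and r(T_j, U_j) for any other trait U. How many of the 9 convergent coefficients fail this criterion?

Checking each validity diagonal entry against its comparison values:
TA (methods 1·2): 0.61 vs {0.33, 0.26, 0.44, 0.34} → pass.
TA (methods 1·3): 0.59 vs {0.33, 0.16, 0.44, 0.35} → pass.
TA (methods 2·3): 0.56 vs {0.26, 0.16, 0.34, 0.35} → pass.
TB (methods 1·2): 0.76 vs {0.33, 0.26, 0.73, 0.66} → pass.
TB (methods 1·3): 0.65 vs {0.33, 0.16, 0.73, 0.37} → fail.
TB (methods 2·3): 0.65 vs {0.26, 0.16, 0.66, 0.37} → fail.
TC (methods 1·2): 0.51 vs {0.44, 0.34, 0.73, 0.66} → fail.
TC (methods 1·3): 0.51 vs {0.44, 0.35, 0.73, 0.37} → fail.
TC (methods 2·3): 0.37 vs {0.34, 0.35, 0.66, 0.37} → fail.
5 of 9 fail.

5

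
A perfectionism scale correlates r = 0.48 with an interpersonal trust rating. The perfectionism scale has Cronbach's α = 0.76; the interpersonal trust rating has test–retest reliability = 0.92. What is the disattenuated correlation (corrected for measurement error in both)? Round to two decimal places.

0.57

r_true = r_obs / √(r_xx · r_yy) = 0.48 / √(0.76 × 0.92) = 0.48 / √0.6992 = 0.48 / 0.8362 ≈ 0.57.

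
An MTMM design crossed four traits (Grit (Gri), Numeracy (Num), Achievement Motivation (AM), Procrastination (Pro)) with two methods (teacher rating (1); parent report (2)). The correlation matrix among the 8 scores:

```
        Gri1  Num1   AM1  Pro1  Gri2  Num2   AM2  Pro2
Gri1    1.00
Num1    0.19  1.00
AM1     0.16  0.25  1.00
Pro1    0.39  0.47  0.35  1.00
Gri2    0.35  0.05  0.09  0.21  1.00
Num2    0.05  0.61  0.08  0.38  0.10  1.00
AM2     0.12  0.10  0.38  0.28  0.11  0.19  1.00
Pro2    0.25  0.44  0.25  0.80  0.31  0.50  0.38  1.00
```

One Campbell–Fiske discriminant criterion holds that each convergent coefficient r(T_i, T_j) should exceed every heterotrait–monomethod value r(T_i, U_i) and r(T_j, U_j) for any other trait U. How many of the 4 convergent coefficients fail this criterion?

Checking each validity diagonal entry against its comparison values:
Gri (methods 1·2): 0.35 vs {0.19, 0.10, 0.16, 0.11, 0.39, 0.31} → fail.
Num (methods 1·2): 0.61 vs {0.19, 0.10, 0.25, 0.19, 0.47, 0.50} → pass.
AM (methods 1·2): 0.38 vs {0.16, 0.11, 0.25, 0.19, 0.35, 0.38} → fail.
Pro (methods 1·2): 0.80 vs {0.39, 0.31, 0.47, 0.50, 0.35, 0.38} → pass.
2 of 4 fail.

2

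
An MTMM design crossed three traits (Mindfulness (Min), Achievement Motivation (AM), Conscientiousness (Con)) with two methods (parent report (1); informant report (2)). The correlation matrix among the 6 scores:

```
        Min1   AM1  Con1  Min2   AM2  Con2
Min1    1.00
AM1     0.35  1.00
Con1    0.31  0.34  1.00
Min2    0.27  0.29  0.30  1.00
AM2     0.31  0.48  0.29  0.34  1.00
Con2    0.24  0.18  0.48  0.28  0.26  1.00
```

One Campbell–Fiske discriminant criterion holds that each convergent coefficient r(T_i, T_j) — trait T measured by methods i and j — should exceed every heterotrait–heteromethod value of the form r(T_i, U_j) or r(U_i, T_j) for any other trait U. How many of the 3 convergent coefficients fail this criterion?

Checking each validity diagonal entry against its comparison values:
Min (methods 1·2): 0.27 vs {0.31, 0.29, 0.24, 0.30} → fail.
AM (methods 1·2): 0.48 vs {0.29, 0.31, 0.18, 0.29} → pass.
Con (methods 1·2): 0.48 vs {0.30, 0.24, 0.29, 0.18} → pass.
1 of 3 fail.

1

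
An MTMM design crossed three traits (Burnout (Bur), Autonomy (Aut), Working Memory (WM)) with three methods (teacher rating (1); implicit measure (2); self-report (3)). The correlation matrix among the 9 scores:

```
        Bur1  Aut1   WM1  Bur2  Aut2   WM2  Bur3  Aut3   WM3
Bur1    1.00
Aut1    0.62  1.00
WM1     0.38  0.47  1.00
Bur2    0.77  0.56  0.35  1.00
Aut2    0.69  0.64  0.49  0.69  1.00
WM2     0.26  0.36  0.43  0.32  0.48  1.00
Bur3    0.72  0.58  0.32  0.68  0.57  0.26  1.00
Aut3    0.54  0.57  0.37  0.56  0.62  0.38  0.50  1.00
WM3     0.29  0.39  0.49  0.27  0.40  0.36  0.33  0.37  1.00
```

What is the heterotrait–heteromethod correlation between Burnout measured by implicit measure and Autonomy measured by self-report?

0.56

Different traits and methods: r(Bur2, Aut3) = 0.56.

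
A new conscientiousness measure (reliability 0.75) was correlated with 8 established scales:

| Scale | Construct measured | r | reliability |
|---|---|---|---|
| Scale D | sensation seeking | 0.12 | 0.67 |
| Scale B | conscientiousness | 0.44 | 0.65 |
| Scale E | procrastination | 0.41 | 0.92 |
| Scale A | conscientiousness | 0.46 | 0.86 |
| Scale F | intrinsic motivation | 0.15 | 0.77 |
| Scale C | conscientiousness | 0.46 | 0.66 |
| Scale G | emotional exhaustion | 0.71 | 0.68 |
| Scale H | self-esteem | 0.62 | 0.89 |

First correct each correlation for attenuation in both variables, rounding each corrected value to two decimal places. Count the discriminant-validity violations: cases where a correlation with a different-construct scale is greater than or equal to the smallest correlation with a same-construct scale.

2

Disattenuated r (r / √(r_scale · r_new)):
  Scale D (disc): 0.12 / √(0.67·0.75) = 0.17
  Scale B (conv): 0.44 / √(0.65·0.75) = 0.63
  Scale E (disc): 0.41 / √(0.92·0.75) = 0.49
  Scale A (conv): 0.46 / √(0.86·0.75) = 0.57
  Scale F (disc): 0.15 / √(0.77·0.75) = 0.20
  Scale C (conv): 0.46 / √(0.66·0.75) = 0.65
  Scale G (disc): 0.71 / √(0.68·0.75) = 0.99
  Scale H (disc): 0.62 / √(0.89·0.75) = 0.76
Smallest convergent = 0.57. Discriminant values: 0.17, 0.49, 0.20, 0.99, 0.76; count ≥ 0.57 → 2.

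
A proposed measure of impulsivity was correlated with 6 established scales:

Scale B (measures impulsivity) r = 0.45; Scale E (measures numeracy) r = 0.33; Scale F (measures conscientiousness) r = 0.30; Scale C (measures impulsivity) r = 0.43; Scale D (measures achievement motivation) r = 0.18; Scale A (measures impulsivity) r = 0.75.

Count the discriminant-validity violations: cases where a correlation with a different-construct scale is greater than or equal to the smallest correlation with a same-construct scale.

0

Convergent (same construct = impulsivity): Scale B, Scale C, Scale A.
Smallest convergent = 0.43. Discriminant values: 0.33, 0.30, 0.18; count ≥ 0.43 → 0.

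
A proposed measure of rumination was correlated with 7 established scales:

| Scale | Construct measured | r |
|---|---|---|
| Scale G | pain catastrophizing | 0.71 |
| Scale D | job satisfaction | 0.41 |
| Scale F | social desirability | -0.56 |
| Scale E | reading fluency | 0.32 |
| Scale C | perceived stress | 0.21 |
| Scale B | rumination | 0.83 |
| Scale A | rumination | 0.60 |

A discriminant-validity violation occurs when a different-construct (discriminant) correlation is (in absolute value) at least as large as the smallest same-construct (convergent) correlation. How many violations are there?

1

Convergent (same construct = rumination): Scale B, Scale A.
Smallest convergent = 0.60. Discriminant |r|: 0.71, 0.41, 0.56, 0.32, 0.21; count ≥ 0.60 → 1.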